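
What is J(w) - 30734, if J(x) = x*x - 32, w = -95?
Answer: -21741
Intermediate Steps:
J(x) = -32 + x² (J(x) = x² - 32 = -32 + x²)
J(w) - 30734 = (-32 + (-95)²) - 30734 = (-32 + 9025) - 30734 = 8993 - 30734 = -21741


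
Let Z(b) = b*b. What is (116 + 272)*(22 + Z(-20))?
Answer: 163736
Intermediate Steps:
Z(b) = b**2
(116 + 272)*(22 + Z(-20)) = (116 + 272)*(22 + (-20)**2) = 388*(22 + 400) = 388*422 = 163736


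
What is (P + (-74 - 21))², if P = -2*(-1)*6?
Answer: 6889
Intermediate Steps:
P = 12 (P = 2*6 = 12)
(P + (-74 - 21))² = (12 + (-74 - 21))² = (12 - 95)² = (-83)² = 6889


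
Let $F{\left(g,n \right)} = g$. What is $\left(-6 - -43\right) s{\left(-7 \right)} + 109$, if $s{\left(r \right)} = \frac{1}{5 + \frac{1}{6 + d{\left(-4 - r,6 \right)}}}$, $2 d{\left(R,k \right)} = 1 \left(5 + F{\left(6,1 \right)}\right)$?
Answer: $\frac{13604}{117} \approx 116.27$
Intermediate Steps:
$d{\left(R,k \right)} = \frac{11}{2}$ ($d{\left(R,k \right)} = \frac{1 \left(5 + 6\right)}{2} = \frac{1 \cdot 11}{2} = \frac{1}{2} \cdot 11 = \frac{11}{2}$)
$s{\left(r \right)} = \frac{23}{117}$ ($s{\left(r \right)} = \frac{1}{5 + \frac{1}{6 + \frac{11}{2}}} = \frac{1}{5 + \frac{1}{\frac{23}{2}}} = \frac{1}{5 + \frac{2}{23}} = \frac{1}{\frac{117}{23}} = \frac{23}{117}$)
$\left(-6 - -43\right) s{\left(-7 \right)} + 109 = \left(-6 - -43\right) \frac{23}{117} + 109 = \left(-6 + 43\right) \frac{23}{117} + 109 = 37 \cdot \frac{23}{117} + 109 = \frac{851}{117} + 109 = \frac{13604}{117}$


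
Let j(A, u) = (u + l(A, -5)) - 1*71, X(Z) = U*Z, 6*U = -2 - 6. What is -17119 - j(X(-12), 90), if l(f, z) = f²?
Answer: -17394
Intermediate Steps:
U = -4/3 (U = (-2 - 6)/6 = (⅙)*(-8) = -4/3 ≈ -1.3333)
X(Z) = -4*Z/3
j(A, u) = -71 + u + A² (j(A, u) = (u + A²) - 1*71 = (u + A²) - 71 = -71 + u + A²)
-17119 - j(X(-12), 90) = -17119 - (-71 + 90 + (-4/3*(-12))²) = -17119 - (-71 + 90 + 16²) = -17119 - (-71 + 90 + 256) = -17119 - 1*275 = -17119 - 275 = -17394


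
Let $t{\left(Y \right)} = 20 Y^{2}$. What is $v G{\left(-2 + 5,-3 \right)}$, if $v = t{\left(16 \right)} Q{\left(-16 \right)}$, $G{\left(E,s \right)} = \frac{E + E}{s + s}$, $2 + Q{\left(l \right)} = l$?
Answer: $92160$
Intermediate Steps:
$Q{\left(l \right)} = -2 + l$
$G{\left(E,s \right)} = \frac{E}{s}$ ($G{\left(E,s \right)} = \frac{2 E}{2 s} = 2 E \frac{1}{2 s} = \frac{E}{s}$)
$v = -92160$ ($v = 20 \cdot 16^{2} \left(-2 - 16\right) = 20 \cdot 256 \left(-18\right) = 5120 \left(-18\right) = -92160$)
$v G{\left(-2 + 5,-3 \right)} = - 92160 \frac{-2 + 5}{-3} = - 92160 \cdot 3 \left(- \frac{1}{3}\right) = \left(-92160\right) \left(-1\right) = 92160$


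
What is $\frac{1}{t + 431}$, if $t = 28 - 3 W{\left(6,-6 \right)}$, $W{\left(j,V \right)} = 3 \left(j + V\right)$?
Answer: $\frac{1}{459} \approx 0.0021787$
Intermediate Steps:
$W{\left(j,V \right)} = 3 V + 3 j$ ($W{\left(j,V \right)} = 3 \left(V + j\right) = 3 V + 3 j$)
$t = 28$ ($t = 28 - 3 \left(3 \left(-6\right) + 3 \cdot 6\right) = 28 - 3 \left(-18 + 18\right) = 28 - 0 = 28 + 0 = 28$)
$\frac{1}{t + 431} = \frac{1}{28 + 431} = \frac{1}{459}$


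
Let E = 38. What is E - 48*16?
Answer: -730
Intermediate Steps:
E - 48*16 = 38 - 48*16 = 38 - 768 = -730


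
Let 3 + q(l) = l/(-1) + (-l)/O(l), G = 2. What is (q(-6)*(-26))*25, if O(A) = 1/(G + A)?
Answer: 13650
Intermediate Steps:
O(A) = 1/(2 + A)
q(l) = -3 - l - l*(2 + l) (q(l) = -3 + (l/(-1) + (-l)/(1/(2 + l))) = -3 + (l*(-1) + (-l)*(2 + l)) = -3 + (-l - l*(2 + l)) = -3 - l - l*(2 + l))
(q(-6)*(-26))*25 = ((-3 - 1*(-6) - 1*(-6)*(2 - 6))*(-26))*25 = ((-3 + 6 - 1*(-6)*(-4))*(-26))*25 = ((-3 + 6 - 24)*(-26))*25 = -21*(-26)*25 = 546*25 = 13650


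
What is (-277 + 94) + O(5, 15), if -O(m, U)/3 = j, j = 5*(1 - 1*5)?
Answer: -123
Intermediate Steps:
j = -20 (j = 5*(1 - 5) = 5*(-4) = -20)
O(m, U) = 60 (O(m, U) = -3*(-20) = 60)
(-277 + 94) + O(5, 15) = (-277 + 94) + 60 = -183 + 60 = -123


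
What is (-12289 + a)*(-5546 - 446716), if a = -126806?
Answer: 62907382890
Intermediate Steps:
(-12289 + a)*(-5546 - 446716) = (-12289 - 126806)*(-5546 - 446716) = -139095*(-452262) = 62907382890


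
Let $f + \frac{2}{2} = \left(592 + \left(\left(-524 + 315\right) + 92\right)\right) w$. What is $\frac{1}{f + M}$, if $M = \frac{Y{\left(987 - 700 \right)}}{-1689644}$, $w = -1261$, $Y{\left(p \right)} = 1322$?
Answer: $- \frac{844822}{506028102933} \approx -1.6695 \cdot 10^{-6}$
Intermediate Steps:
$M = - \frac{661}{844822}$ ($M = \frac{1322}{-1689644} = 1322 \left(- \frac{1}{1689644}\right) = - \frac{661}{844822} \approx -0.00078241$)
$f = -598976$ ($f = -1 + \left(592 + \left(\left(-524 + 315\right) + 92\right)\right) \left(-1261\right) = -1 + \left(592 + \left(-209 + 92\right)\right) \left(-1261\right) = -1 + \left(592 - 117\right) \left(-1261\right) = -1 + 475 \left(-1261\right) = -1 - 598975 = -598976$)
$\frac{1}{f + M} = \frac{1}{-598976 - \frac{661}{844822}} = \frac{1}{- \frac{506028102933}{844822}} = - \frac{844822}{506028102933}$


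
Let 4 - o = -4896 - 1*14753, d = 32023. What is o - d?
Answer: -12370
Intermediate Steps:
o = 19653 (o = 4 - (-4896 - 1*14753) = 4 - (-4896 - 14753) = 4 - 1*(-19649) = 4 + 19649 = 19653)
o - d = 19653 - 1*32023 = 19653 - 32023 = -12370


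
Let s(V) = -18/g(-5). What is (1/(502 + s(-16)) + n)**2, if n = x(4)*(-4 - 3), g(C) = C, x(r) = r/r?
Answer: 312971481/6390784 ≈ 48.972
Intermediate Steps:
x(r) = 1
n = -7 (n = 1*(-4 - 3) = 1*(-7) = -7)
s(V) = 18/5 (s(V) = -18/(-5) = -18*(-1/5) = 18/5)
(1/(502 + s(-16)) + n)**2 = (1/(502 + 18/5) - 7)**2 = (1/(2528/5) - 7)**2 = (5/2528 - 7)**2 = (-17691/2528)**2 = 312971481/6390784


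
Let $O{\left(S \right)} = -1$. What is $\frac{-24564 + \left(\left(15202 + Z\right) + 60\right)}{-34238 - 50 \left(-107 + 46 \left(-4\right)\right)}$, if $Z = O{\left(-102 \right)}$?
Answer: $\frac{9303}{19688} \approx 0.47252$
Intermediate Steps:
$Z = -1$
$\frac{-24564 + \left(\left(15202 + Z\right) + 60\right)}{-34238 - 50 \left(-107 + 46 \left(-4\right)\right)} = \frac{-24564 + \left(\left(15202 - 1\right) + 60\right)}{-34238 - 50 \left(-107 + 46 \left(-4\right)\right)} = \frac{-24564 + \left(15201 + 60\right)}{-34238 - 50 \left(-107 - 184\right)} = \frac{-24564 + 15261}{-34238 - -14550} = - \frac{9303}{-34238 + 14550} = - \frac{9303}{-19688} = \left(-9303\right) \left(- \frac{1}{19688}\right) = \frac{9303}{19688}$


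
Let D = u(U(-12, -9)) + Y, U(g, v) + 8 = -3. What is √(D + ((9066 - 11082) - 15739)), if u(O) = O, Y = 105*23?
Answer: I*√15351 ≈ 123.9*I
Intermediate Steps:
Y = 2415
U(g, v) = -11 (U(g, v) = -8 - 3 = -11)
D = 2404 (D = -11 + 2415 = 2404)
√(D + ((9066 - 11082) - 15739)) = √(2404 + ((9066 - 11082) - 15739)) = √(2404 + (-2016 - 15739)) = √(2404 - 17755) = √(-15351) = I*√15351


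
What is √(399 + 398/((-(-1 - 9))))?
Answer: √10970/5 ≈ 20.948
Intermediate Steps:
√(399 + 398/((-(-1 - 9)))) = √(399 + 398/((-1*(-10)))) = √(399 + 398/10) = √(399 + 398*(⅒)) = √(399 + 199/5) = √(2194/5) = √10970/5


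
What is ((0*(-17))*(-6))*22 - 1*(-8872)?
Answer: 8872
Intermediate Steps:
((0*(-17))*(-6))*22 - 1*(-8872) = (0*(-6))*22 + 8872 = 0*22 + 8872 = 0 + 8872 = 8872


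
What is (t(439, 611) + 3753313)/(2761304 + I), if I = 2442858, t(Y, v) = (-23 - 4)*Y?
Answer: 1870730/2602081 ≈ 0.71894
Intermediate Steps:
t(Y, v) = -27*Y
(t(439, 611) + 3753313)/(2761304 + I) = (-27*439 + 3753313)/(2761304 + 2442858) = (-11853 + 3753313)/5204162 = 3741460*(1/5204162) = 1870730/2602081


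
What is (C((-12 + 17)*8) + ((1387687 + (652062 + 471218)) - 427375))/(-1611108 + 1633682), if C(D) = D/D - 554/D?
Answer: 41671583/451480 ≈ 92.300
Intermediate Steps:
C(D) = 1 - 554/D
(C((-12 + 17)*8) + ((1387687 + (652062 + 471218)) - 427375))/(-1611108 + 1633682) = ((-554 + (-12 + 17)*8)/(((-12 + 17)*8)) + ((1387687 + (652062 + 471218)) - 427375))/(-1611108 + 1633682) = ((-554 + 5*8)/((5*8)) + ((1387687 + 1123280) - 427375))/22574 = ((-554 + 40)/40 + (2510967 - 427375))*(1/22574) = ((1/40)*(-514) + 2083592)*(1/22574) = (-257/20 + 2083592)*(1/22574) = (41671583/20)*(1/22574) = 41671583/451480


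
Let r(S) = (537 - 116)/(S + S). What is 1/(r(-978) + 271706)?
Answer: 1956/531456515 ≈ 3.6805e-6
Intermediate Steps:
r(S) = 421/(2*S) (r(S) = 421/((2*S)) = 421*(1/(2*S)) = 421/(2*S))
1/(r(-978) + 271706) = 1/((421/2)/(-978) + 271706) = 1/((421/2)*(-1/978) + 271706) = 1/(-421/1956 + 271706) = 1/(531456515/1956) = 1956/531456515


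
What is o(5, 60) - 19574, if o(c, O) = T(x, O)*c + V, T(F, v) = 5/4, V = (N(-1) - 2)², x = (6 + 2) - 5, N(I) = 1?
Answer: -78267/4 ≈ -19567.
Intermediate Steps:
x = 3 (x = 8 - 5 = 3)
V = 1 (V = (1 - 2)² = (-1)² = 1)
T(F, v) = 5/4 (T(F, v) = 5*(¼) = 5/4)
o(c, O) = 1 + 5*c/4 (o(c, O) = 5*c/4 + 1 = 1 + 5*c/4)
o(5, 60) - 19574 = (1 + (5/4)*5) - 19574 = (1 + 25/4) - 19574 = 29/4 - 19574 = -78267/4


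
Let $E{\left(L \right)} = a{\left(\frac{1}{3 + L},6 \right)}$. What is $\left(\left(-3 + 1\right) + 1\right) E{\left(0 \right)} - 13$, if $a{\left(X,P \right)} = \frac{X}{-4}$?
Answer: $- \frac{155}{12} \approx -12.917$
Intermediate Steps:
$a{\left(X,P \right)} = - \frac{X}{4}$ ($a{\left(X,P \right)} = X \left(- \frac{1}{4}\right) = - \frac{X}{4}$)
$E{\left(L \right)} = - \frac{1}{4 \left(3 + L\right)}$
$\left(\left(-3 + 1\right) + 1\right) E{\left(0 \right)} - 13 = \left(\left(-3 + 1\right) + 1\right) \left(- \frac{1}{12 + 4 \cdot 0}\right) - 13 = \left(-2 + 1\right) \left(- \frac{1}{12 + 0}\right) - 13 = - \frac{-1}{12} - 13 = \left(-1\right) \left(- \frac{1}{12}\right) - 13 = \frac{1}{12} - 13 = - \frac{155}{12}$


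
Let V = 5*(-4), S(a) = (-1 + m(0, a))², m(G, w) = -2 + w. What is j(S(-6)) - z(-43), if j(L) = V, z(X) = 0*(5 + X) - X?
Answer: -63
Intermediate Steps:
z(X) = -X (z(X) = 0 - X = -X)
S(a) = (-3 + a)² (S(a) = (-1 + (-2 + a))² = (-3 + a)²)
V = -20
j(L) = -20
j(S(-6)) - z(-43) = -20 - (-1)*(-43) = -20 - 1*43 = -20 - 43 = -63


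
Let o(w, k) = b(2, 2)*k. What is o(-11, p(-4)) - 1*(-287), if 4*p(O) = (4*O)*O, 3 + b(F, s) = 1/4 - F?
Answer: 211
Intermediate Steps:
b(F, s) = -11/4 - F (b(F, s) = -3 + (1/4 - F) = -11/4 - F)
p(O) = O**2 (p(O) = ((4*O)*O)/4 = (4*O**2)/4 = O**2)
o(w, k) = -19*k/4 (o(w, k) = (-11/4 - 1*2)*k = (-11/4 - 2)*k = -19*k/4)
o(-11, p(-4)) - 1*(-287) = -19/4*(-4)**2 - 1*(-287) = -19/4*16 + 287 = -76 + 287 = 211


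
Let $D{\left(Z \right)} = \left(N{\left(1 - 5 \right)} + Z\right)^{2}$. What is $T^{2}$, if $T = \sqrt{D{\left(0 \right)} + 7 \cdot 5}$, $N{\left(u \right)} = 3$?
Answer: $44$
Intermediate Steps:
$D{\left(Z \right)} = \left(3 + Z\right)^{2}$
$T = 2 \sqrt{11}$ ($T = \sqrt{\left(3 + 0\right)^{2} + 7 \cdot 5} = \sqrt{3^{2} + 35} = \sqrt{9 + 35} = \sqrt{44} = 2 \sqrt{11} \approx 6.6332$)
$T^{2} = \left(2 \sqrt{11}\right)^{2} = 44$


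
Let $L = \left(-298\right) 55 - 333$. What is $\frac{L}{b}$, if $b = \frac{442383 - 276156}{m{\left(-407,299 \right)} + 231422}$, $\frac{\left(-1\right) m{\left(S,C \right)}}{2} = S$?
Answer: $- \frac{1294560876}{55409} \approx -23364.0$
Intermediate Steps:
$m{\left(S,C \right)} = - 2 S$
$L = -16723$ ($L = -16390 - 333 = -16723$)
$b = \frac{55409}{77412}$ ($b = \frac{442383 - 276156}{\left(-2\right) \left(-407\right) + 231422} = \frac{166227}{814 + 231422} = \frac{166227}{232236} = 166227 \cdot \frac{1}{232236} = \frac{55409}{77412} \approx 0.71577$)
$\frac{L}{b} = - \frac{16723}{\frac{55409}{77412}} = \left(-16723\right) \frac{77412}{55409} = - \frac{1294560876}{55409}$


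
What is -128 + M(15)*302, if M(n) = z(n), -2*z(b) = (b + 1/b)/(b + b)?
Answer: -45863/225 ≈ -203.84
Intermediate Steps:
z(b) = -(b + 1/b)/(4*b) (z(b) = -(b + 1/b)/(2*(b + b)) = -(b + 1/b)/(2*(2*b)) = -(b + 1/b)*1/(2*b)/2 = -(b + 1/b)/(4*b))
M(n) = (-1 - n**2)/(4*n**2)
-128 + M(15)*302 = -128 + ((1/4)*(-1 - 1*15**2)/15**2)*302 = -128 + ((1/4)*(1/225)*(-1 - 1*225))*302 = -128 + ((1/4)*(1/225)*(-1 - 225))*302 = -128 + ((1/4)*(1/225)*(-226))*302 = -128 - 113/450*302 = -128 - 17063/225 = -45863/225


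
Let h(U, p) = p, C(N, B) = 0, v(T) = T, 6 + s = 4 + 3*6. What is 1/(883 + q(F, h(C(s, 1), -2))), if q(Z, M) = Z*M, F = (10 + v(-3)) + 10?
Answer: 1/849 ≈ 0.0011779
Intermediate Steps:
s = 16 (s = -6 + (4 + 3*6) = -6 + (4 + 18) = -6 + 22 = 16)
F = 17 (F = (10 - 3) + 10 = 7 + 10 = 17)
q(Z, M) = M*Z
1/(883 + q(F, h(C(s, 1), -2))) = 1/(883 - 2*17) = 1/(883 - 34) = 1/849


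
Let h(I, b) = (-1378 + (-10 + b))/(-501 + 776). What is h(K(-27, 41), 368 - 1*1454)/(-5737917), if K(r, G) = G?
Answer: 2474/1577927175 ≈ 1.5679e-6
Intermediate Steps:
h(I, b) = -1388/275 + b/275 (h(I, b) = (-1388 + b)/275 = (-1388 + b)*(1/275) = -1388/275 + b/275)
h(K(-27, 41), 368 - 1*1454)/(-5737917) = (-1388/275 + (368 - 1*1454)/275)/(-5737917) = (-1388/275 + (368 - 1454)/275)*(-1/5737917) = (-1388/275 + (1/275)*(-1086))*(-1/5737917) = (-1388/275 - 1086/275)*(-1/5737917) = -2474/275*(-1/5737917) = 2474/1577927175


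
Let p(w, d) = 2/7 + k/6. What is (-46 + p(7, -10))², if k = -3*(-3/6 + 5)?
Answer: 1803649/784 ≈ 2300.6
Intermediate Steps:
k = -27/2 (k = -3*(-3*⅙ + 5) = -3*(-½ + 5) = -3*9/2 = -27/2 ≈ -13.500)
p(w, d) = -55/28 (p(w, d) = 2/7 - 27/2/6 = 2*(⅐) - 27/2*⅙ = 2/7 - 9/4 = -55/28)
(-46 + p(7, -10))² = (-46 - 55/28)² = (-1343/28)² = 1803649/784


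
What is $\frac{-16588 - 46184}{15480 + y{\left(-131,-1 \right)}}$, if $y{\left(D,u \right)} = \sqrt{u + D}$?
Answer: $- \frac{80975880}{19969211} + \frac{10462 i \sqrt{33}}{19969211} \approx -4.055 + 0.0030096 i$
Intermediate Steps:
$y{\left(D,u \right)} = \sqrt{D + u}$
$\frac{-16588 - 46184}{15480 + y{\left(-131,-1 \right)}} = \frac{-16588 - 46184}{15480 + \sqrt{-131 - 1}} = - \frac{62772}{15480 + \sqrt{-132}} = - \frac{62772}{15480 + 2 i \sqrt{33}}$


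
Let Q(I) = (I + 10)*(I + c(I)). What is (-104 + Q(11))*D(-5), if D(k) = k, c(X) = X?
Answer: -1790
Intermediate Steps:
Q(I) = 2*I*(10 + I) (Q(I) = (I + 10)*(I + I) = (10 + I)*(2*I) = 2*I*(10 + I))
(-104 + Q(11))*D(-5) = (-104 + 2*11*(10 + 11))*(-5) = (-104 + 2*11*21)*(-5) = (-104 + 462)*(-5) = 358*(-5) = -1790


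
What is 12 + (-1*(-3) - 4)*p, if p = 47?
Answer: -35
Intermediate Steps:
12 + (-1*(-3) - 4)*p = 12 + (-1*(-3) - 4)*47 = 12 + (3 - 4)*47 = 12 - 1*47 = 12 - 47 = -35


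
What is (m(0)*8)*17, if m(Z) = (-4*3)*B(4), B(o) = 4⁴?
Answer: -417792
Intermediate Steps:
B(o) = 256
m(Z) = -3072 (m(Z) = -4*3*256 = -12*256 = -3072)
(m(0)*8)*17 = -3072*8*17 = -24576*17 = -417792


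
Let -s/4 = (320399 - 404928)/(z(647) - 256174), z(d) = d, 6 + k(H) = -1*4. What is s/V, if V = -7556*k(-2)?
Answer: -84529/4826905030 ≈ -1.7512e-5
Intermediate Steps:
k(H) = -10 (k(H) = -6 - 1*4 = -6 - 4 = -10)
V = 75560 (V = -7556*(-10) = 75560)
s = -338116/255527 (s = -4*(320399 - 404928)/(647 - 256174) = -(-338116)/(-255527) = -(-338116)*(-1)/255527 = -4*84529/255527 = -338116/255527 ≈ -1.3232)
s/V = -338116/255527/75560 = -338116/255527*1/75560 = -84529/4826905030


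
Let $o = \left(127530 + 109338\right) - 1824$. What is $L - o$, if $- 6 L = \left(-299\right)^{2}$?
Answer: $- \frac{1499665}{6} \approx -2.4994 \cdot 10^{5}$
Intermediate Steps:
$o = 235044$ ($o = 236868 - 1824 = 235044$)
$L = - \frac{89401}{6}$ ($L = - \frac{\left(-299\right)^{2}}{6} = \left(- \frac{1}{6}\right) 89401 = - \frac{89401}{6} \approx -14900.0$)
$L - o = - \frac{89401}{6} - 235044 = - \frac{1499665}{6}$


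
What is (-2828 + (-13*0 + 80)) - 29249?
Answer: -31997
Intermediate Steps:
(-2828 + (-13*0 + 80)) - 29249 = (-2828 + (0 + 80)) - 29249 = (-2828 + 80) - 29249 = -2748 - 29249 = -31997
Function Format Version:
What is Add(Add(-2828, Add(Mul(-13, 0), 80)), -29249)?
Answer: -31997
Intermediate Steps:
Add(Add(-2828, Add(Mul(-13, 0), 80)), -29249) = Add(Add(-2828, Add(0, 80)), -29249) = Add(Add(-2828, 80), -29249) = Add(-2748, -29249) = -31997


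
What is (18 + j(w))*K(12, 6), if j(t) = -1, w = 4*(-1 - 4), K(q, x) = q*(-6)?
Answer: -1224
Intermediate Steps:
K(q, x) = -6*q
w = -20 (w = 4*(-5) = -20)
(18 + j(w))*K(12, 6) = (18 - 1)*(-6*12) = 17*(-72) = -1224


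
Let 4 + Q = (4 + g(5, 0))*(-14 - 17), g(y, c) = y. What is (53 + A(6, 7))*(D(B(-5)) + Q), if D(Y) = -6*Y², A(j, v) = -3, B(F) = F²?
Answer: -201650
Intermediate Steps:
Q = -283 (Q = -4 + (4 + 5)*(-14 - 17) = -4 + 9*(-31) = -4 - 279 = -283)
(53 + A(6, 7))*(D(B(-5)) + Q) = (53 - 3)*(-6*((-5)²)² - 283) = 50*(-6*25² - 283) = 50*(-6*625 - 283) = 50*(-3750 - 283) = 50*(-4033) = -201650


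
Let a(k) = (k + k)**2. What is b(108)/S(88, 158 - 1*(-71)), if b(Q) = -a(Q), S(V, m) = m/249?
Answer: -11617344/229 ≈ -50731.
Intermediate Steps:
a(k) = 4*k**2 (a(k) = (2*k)**2 = 4*k**2)
S(V, m) = m/249 (S(V, m) = m*(1/249) = m/249)
b(Q) = -4*Q**2
b(108)/S(88, 158 - 1*(-71)) = (-4*108**2)/(((158 - 1*(-71))/249)) = (-4*11664)/(((158 + 71)/249)) = -46656/((1/249)*229) = -46656/229/249 = -46656*249/229 = -11617344/229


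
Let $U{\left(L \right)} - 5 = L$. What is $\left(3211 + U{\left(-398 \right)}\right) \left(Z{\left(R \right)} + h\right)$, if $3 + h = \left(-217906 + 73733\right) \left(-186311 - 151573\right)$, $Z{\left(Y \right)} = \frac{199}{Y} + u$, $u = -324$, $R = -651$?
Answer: $\frac{89366250497304608}{651} \approx 1.3728 \cdot 10^{14}$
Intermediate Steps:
$U{\left(L \right)} = 5 + L$
$Z{\left(Y \right)} = -324 + \frac{199}{Y}$ ($Z{\left(Y \right)} = \frac{199}{Y} - 324 = -324 + \frac{199}{Y}$)
$h = 48713749929$ ($h = -3 + \left(-217906 + 73733\right) \left(-186311 - 151573\right) = -3 - -48713749932 = -3 + 48713749932 = 48713749929$)
$\left(3211 + U{\left(-398 \right)}\right) \left(Z{\left(R \right)} + h\right) = \left(3211 + \left(5 - 398\right)\right) \left(\left(-324 + \frac{199}{-651}\right) + 48713749929\right) = \left(3211 - 393\right) \left(\left(-324 + 199 \left(- \frac{1}{651}\right)\right) + 48713749929\right) = 2818 \left(\left(-324 - \frac{199}{651}\right) + 48713749929\right) = 2818 \left(- \frac{211123}{651} + 48713749929\right) = 2818 \cdot \frac{31712650992656}{651} = \frac{89366250497304608}{651}$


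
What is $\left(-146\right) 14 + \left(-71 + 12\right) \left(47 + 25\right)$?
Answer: $-6292$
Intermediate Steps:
$\left(-146\right) 14 + \left(-71 + 12\right) \left(47 + 25\right) = -2044 - 4248 = -6292$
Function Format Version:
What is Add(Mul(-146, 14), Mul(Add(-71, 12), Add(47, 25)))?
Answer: -6292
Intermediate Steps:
Add(Mul(-146, 14), Mul(Add(-71, 12), Add(47, 25))) = Add(-2044, Mul(-59, 72)) = Add(-2044, -4248) = -6292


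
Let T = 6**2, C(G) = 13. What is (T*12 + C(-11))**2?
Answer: 198025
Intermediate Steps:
T = 36
(T*12 + C(-11))**2 = (36*12 + 13)**2 = (432 + 13)**2 = 445**2 = 198025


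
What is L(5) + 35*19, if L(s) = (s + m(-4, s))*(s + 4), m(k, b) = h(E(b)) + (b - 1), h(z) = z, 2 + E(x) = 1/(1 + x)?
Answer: 1459/2 ≈ 729.50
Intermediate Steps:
E(x) = -2 + 1/(1 + x)
m(k, b) = -1 + b + (-1 - 2*b)/(1 + b) (m(k, b) = (-1 - 2*b)/(1 + b) + (b - 1) = (-1 - 2*b)/(1 + b) + (-1 + b) = -1 + b + (-1 - 2*b)/(1 + b))
L(s) = (4 + s)*(s + (-2 + s**2 - 2*s)/(1 + s)) (L(s) = (s + (-2 + s**2 - 2*s)/(1 + s))*(s + 4) = (s + (-2 + s**2 - 2*s)/(1 + s))*(4 + s) = (4 + s)*(s + (-2 + s**2 - 2*s)/(1 + s)))
L(5) + 35*19 = (-8 - 6*5 + 2*5**3 + 7*5**2)/(1 + 5) + 35*19 = (-8 - 30 + 2*125 + 7*25)/6 + 665 = (-8 - 30 + 250 + 175)/6 + 665 = (1/6)*387 + 665 = 129/2 + 665 = 1459/2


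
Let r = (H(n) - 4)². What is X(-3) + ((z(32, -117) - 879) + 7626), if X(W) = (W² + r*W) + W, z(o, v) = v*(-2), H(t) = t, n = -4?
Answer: 6795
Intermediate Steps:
r = 64 (r = (-4 - 4)² = (-8)² = 64)
z(o, v) = -2*v
X(W) = W² + 65*W (X(W) = (W² + 64*W) + W = W² + 65*W)
X(-3) + ((z(32, -117) - 879) + 7626) = -3*(65 - 3) + ((-2*(-117) - 879) + 7626) = -3*62 + ((234 - 879) + 7626) = -186 + (-645 + 7626) = -186 + 6981 = 6795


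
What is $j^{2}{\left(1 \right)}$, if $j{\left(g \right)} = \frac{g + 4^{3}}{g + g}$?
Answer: $\frac{4225}{4} \approx 1056.3$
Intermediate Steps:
$j{\left(g \right)} = \frac{64 + g}{2 g}$ ($j{\left(g \right)} = \frac{g + 64}{2 g} = \left(64 + g\right) \frac{1}{2 g} = \frac{64 + g}{2 g}$)
$j^{2}{\left(1 \right)} = \left(\frac{64 + 1}{2 \cdot 1}\right)^{2} = \left(\frac{1}{2} \cdot 1 \cdot 65\right)^{2} = \left(\frac{65}{2}\right)^{2} = \frac{4225}{4}$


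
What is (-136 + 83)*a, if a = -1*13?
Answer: 689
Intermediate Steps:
a = -13
(-136 + 83)*a = (-136 + 83)*(-13) = -53*(-13) = 689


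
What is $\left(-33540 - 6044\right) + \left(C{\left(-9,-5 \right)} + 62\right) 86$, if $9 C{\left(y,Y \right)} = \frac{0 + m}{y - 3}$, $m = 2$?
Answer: $- \frac{924847}{27} \approx -34254.0$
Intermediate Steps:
$C{\left(y,Y \right)} = \frac{2}{9 \left(-3 + y\right)}$ ($C{\left(y,Y \right)} = \frac{\left(0 + 2\right) \frac{1}{y - 3}}{9} = \frac{2 \frac{1}{-3 + y}}{9} = \frac{2}{9 \left(-3 + y\right)}$)
$\left(-33540 - 6044\right) + \left(C{\left(-9,-5 \right)} + 62\right) 86 = \left(-33540 - 6044\right) + \left(\frac{2}{9 \left(-3 - 9\right)} + 62\right) 86 = -39584 + \left(\frac{2}{9 \left(-12\right)} + 62\right) 86 = -39584 + \left(\frac{2}{9} \left(- \frac{1}{12}\right) + 62\right) 86 = -39584 + \left(- \frac{1}{54} + 62\right) 86 = -39584 + \frac{3347}{54} \cdot 86 = -39584 + \frac{143921}{27} = - \frac{924847}{27}$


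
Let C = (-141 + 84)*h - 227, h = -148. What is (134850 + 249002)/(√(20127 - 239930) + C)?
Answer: 112537181/2414553 - 13709*I*√219803/2414553 ≈ 46.608 - 2.6619*I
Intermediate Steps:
C = 8209 (C = (-141 + 84)*(-148) - 227 = -57*(-148) - 227 = 8436 - 227 = 8209)
(134850 + 249002)/(√(20127 - 239930) + C) = (134850 + 249002)/(√(20127 - 239930) + 8209) = 383852/(√(-219803) + 8209) = 383852/(I*√219803 + 8209) = 383852/(8209 + I*√219803)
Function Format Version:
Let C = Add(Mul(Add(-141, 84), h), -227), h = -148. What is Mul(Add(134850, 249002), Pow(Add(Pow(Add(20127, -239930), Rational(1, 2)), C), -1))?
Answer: Add(Rational(112537181, 2414553), Mul(Rational(-13709, 2414553), I, Pow(219803, Rational(1, 2)))) ≈ Add(46.608, Mul(-2.6619, I))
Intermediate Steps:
C = 8209 (C = Add(Mul(Add(-141, 84), -148), -227) = Add(Mul(-57, -148), -227) = Add(8436, -227) = 8209)
Mul(Add(134850, 249002), Pow(Add(Pow(Add(20127, -239930), Rational(1, 2)), C), -1)) = Mul(Add(134850, 249002), Pow(Add(Pow(Add(20127, -239930), Rational(1, 2)), 8209), -1)) = Mul(383852, Pow(Add(Pow(-219803, Rational(1, 2)), 8209), -1)) = Mul(383852, Pow(Add(Mul(I, Pow(219803, Rational(1, 2))), 8209), -1)) = Mul(383852, Pow(Add(8209, Mul(I, Pow(219803, Rational(1, 2)))), -1))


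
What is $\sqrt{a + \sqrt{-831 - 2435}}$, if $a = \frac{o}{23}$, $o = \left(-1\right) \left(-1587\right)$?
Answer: $\sqrt{69 + i \sqrt{3266}} \approx 8.9049 + 3.2089 i$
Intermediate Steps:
$o = 1587$
$a = 69$ ($a = \frac{1587}{23} = 1587 \cdot \frac{1}{23} = 69$)
$\sqrt{a + \sqrt{-831 - 2435}} = \sqrt{69 + \sqrt{-831 - 2435}} = \sqrt{69 + \sqrt{-3266}} = \sqrt{69 + i \sqrt{3266}}$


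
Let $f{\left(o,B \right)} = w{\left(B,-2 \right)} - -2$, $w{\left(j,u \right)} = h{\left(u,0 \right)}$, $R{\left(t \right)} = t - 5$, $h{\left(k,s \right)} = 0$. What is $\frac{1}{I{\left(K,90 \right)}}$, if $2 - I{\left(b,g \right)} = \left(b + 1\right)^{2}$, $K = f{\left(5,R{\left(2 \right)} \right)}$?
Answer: $- \frac{1}{7} \approx -0.14286$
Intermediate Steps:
$R{\left(t \right)} = -5 + t$
$w{\left(j,u \right)} = 0$
$f{\left(o,B \right)} = 2$ ($f{\left(o,B \right)} = 0 - -2 = 0 + 2 = 2$)
$K = 2$
$I{\left(b,g \right)} = 2 - \left(1 + b\right)^{2}$ ($I{\left(b,g \right)} = 2 - \left(b + 1\right)^{2} = 2 - \left(1 + b\right)^{2}$)
$\frac{1}{I{\left(K,90 \right)}} = \frac{1}{2 - \left(1 + 2\right)^{2}} = \frac{1}{2 - 3^{2}} = \frac{1}{2 - 9} = \frac{1}{-7} = - \frac{1}{7}$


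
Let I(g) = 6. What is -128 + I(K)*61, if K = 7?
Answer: 238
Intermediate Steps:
-128 + I(K)*61 = -128 + 6*61 = -128 + 366 = 238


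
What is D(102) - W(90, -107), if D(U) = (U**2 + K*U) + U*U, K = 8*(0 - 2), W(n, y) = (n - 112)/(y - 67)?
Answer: 1668301/87 ≈ 19176.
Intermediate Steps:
W(n, y) = (-112 + n)/(-67 + y)
K = -16 (K = 8*(-2) = -16)
D(U) = -16*U + 2*U**2 (D(U) = (U**2 - 16*U) + U*U = (U**2 - 16*U) + U**2 = -16*U + 2*U**2)
D(102) - W(90, -107) = 2*102*(-8 + 102) - (-112 + 90)/(-67 - 107) = 2*102*94 - (-22)/(-174) = 19176 - (-1)*(-22)/174 = 19176 - 1*11/87 = 19176 - 11/87 = 1668301/87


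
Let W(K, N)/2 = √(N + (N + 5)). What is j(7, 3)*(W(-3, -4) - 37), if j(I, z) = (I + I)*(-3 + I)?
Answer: -2072 + 112*I*√3 ≈ -2072.0 + 193.99*I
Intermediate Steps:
j(I, z) = 2*I*(-3 + I) (j(I, z) = (2*I)*(-3 + I) = 2*I*(-3 + I))
W(K, N) = 2*√(5 + 2*N) (W(K, N) = 2*√(N + (N + 5)) = 2*√(N + (5 + N)) = 2*√(5 + 2*N))
j(7, 3)*(W(-3, -4) - 37) = (2*7*(-3 + 7))*(2*√(5 + 2*(-4)) - 37) = (2*7*4)*(2*√(5 - 8) - 37) = 56*(2*√(-3) - 37) = 56*(2*(I*√3) - 37) = 56*(2*I*√3 - 37) = 56*(-37 + 2*I*√3) = -2072 + 112*I*√3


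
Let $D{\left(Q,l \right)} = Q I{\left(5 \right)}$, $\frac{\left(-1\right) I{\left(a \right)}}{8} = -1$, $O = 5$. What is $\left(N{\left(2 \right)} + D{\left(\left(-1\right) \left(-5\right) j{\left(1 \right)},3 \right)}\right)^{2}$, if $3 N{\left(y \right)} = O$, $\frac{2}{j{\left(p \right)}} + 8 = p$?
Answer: $\frac{42025}{441} \approx 95.295$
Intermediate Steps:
$I{\left(a \right)} = 8$ ($I{\left(a \right)} = \left(-8\right) \left(-1\right) = 8$)
$j{\left(p \right)} = \frac{2}{-8 + p}$
$N{\left(y \right)} = \frac{5}{3}$ ($N{\left(y \right)} = \frac{1}{3} \cdot 5 = \frac{5}{3}$)
$D{\left(Q,l \right)} = 8 Q$ ($D{\left(Q,l \right)} = Q 8 = 8 Q$)
$\left(N{\left(2 \right)} + D{\left(\left(-1\right) \left(-5\right) j{\left(1 \right)},3 \right)}\right)^{2} = \left(\frac{5}{3} + 8 \left(-1\right) \left(-5\right) \frac{2}{-8 + 1}\right)^{2} = \left(\frac{5}{3} + 8 \cdot 5 \frac{2}{-7}\right)^{2} = \left(\frac{5}{3} + 8 \cdot 5 \cdot 2 \left(- \frac{1}{7}\right)\right)^{2} = \left(\frac{5}{3} + 8 \cdot 5 \left(- \frac{2}{7}\right)\right)^{2} = \left(\frac{5}{3} + 8 \left(- \frac{10}{7}\right)\right)^{2} = \left(\frac{5}{3} - \frac{80}{7}\right)^{2} = \left(- \frac{205}{21}\right)^{2} = \frac{42025}{441}$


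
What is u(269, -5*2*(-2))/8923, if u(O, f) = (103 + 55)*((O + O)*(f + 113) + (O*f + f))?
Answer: 12158732/8923 ≈ 1362.6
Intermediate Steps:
u(O, f) = 158*f + 158*O*f + 316*O*(113 + f) (u(O, f) = 158*((2*O)*(113 + f) + (f + O*f)) = 158*(2*O*(113 + f) + (f + O*f)) = 158*(f + O*f + 2*O*(113 + f)) = 158*f + 158*O*f + 316*O*(113 + f))
u(269, -5*2*(-2))/8923 = (158*(-5*2*(-2)) + 35708*269 + 474*269*(-5*2*(-2)))/8923 = (158*(-10*(-2)) + 9605452 + 474*269*(-10*(-2)))*(1/8923) = (158*20 + 9605452 + 474*269*20)*(1/8923) = (3160 + 9605452 + 2550120)*(1/8923) = 12158732*(1/8923) = 12158732/8923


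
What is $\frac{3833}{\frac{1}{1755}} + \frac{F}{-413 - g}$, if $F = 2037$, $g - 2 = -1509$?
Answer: $\frac{7359247047}{1094} \approx 6.7269 \cdot 10^{6}$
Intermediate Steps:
$g = -1507$ ($g = 2 - 1509 = -1507$)
$\frac{3833}{\frac{1}{1755}} + \frac{F}{-413 - g} = \frac{3833}{\frac{1}{1755}} + \frac{2037}{-413 - -1507} = 3833 \frac{1}{\frac{1}{1755}} + \frac{2037}{-413 + 1507} = 3833 \cdot 1755 + \frac{2037}{1094} = 6726915 + 2037 \cdot \frac{1}{1094} = 6726915 + \frac{2037}{1094} = \frac{7359247047}{1094}$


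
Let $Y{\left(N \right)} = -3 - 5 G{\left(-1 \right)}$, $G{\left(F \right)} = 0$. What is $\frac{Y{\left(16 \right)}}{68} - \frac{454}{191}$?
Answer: $- \frac{31445}{12988} \approx -2.4211$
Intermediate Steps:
$Y{\left(N \right)} = -3$ ($Y{\left(N \right)} = -3 - 0 = -3 + 0 = -3$)
$\frac{Y{\left(16 \right)}}{68} - \frac{454}{191} = - \frac{3}{68} - \frac{454}{191} = - \frac{31445}{12988}$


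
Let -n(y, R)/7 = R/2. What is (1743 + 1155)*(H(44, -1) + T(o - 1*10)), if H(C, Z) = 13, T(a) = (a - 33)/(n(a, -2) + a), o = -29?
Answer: 88389/2 ≈ 44195.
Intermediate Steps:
n(y, R) = -7*R/2
T(a) = (-33 + a)/(7 + a) (T(a) = (a - 33)/(-7/2*(-2) + a) = (-33 + a)/(7 + a))
(1743 + 1155)*(H(44, -1) + T(o - 1*10)) = (1743 + 1155)*(13 + (-33 + (-29 - 1*10))/(7 + (-29 - 1*10))) = 2898*(13 + (-33 + (-29 - 10))/(7 + (-29 - 10))) = 2898*(13 + (-33 - 39)/(7 - 39)) = 2898*(13 - 72/(-32)) = 2898*(13 - 1/32*(-72)) = 2898*(13 + 9/4) = 2898*(61/4) = 88389/2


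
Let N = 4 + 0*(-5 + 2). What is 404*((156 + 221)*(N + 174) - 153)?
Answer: 27049012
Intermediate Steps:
N = 4 (N = 4 + 0*(-3) = 4 + 0 = 4)
404*((156 + 221)*(N + 174) - 153) = 404*((156 + 221)*(4 + 174) - 153) = 404*(377*178 - 153) = 404*(67106 - 153) = 404*66953 = 27049012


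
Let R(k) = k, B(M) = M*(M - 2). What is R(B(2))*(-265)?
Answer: 0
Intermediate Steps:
B(M) = M*(-2 + M)
R(B(2))*(-265) = (2*(-2 + 2))*(-265) = (2*0)*(-265) = 0*(-265) = 0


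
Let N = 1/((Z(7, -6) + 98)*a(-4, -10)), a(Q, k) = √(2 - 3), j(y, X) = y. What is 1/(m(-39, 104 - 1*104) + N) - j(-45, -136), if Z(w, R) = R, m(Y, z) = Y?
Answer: 578988429/12873745 + 92*I/12873745 ≈ 44.974 + 7.1463e-6*I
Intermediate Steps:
a(Q, k) = I (a(Q, k) = √(-1) = I)
N = -I/92 (N = 1/((-6 + 98)*I) = 1/(92*I) = -I/92 ≈ -0.01087*I)
1/(m(-39, 104 - 1*104) + N) - j(-45, -136) = 1/(-39 - I/92) - 1*(-45) = 8464*(-39 + I/92)/12873745 + 45 = 45 + 8464*(-39 + I/92)/12873745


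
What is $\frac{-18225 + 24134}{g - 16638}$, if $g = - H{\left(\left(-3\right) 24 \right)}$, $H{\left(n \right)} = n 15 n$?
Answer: $- \frac{5909}{94398} \approx -0.062597$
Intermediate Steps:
$H{\left(n \right)} = 15 n^{2}$ ($H{\left(n \right)} = 15 n n = 15 n^{2}$)
$g = -77760$ ($g = - 15 \left(\left(-3\right) 24\right)^{2} = - 15 \left(-72\right)^{2} = - 15 \cdot 5184 = \left(-1\right) 77760 = -77760$)
$\frac{-18225 + 24134}{g - 16638} = \frac{-18225 + 24134}{-77760 - 16638} = \frac{5909}{-94398} = 5909 \left(- \frac{1}{94398}\right) = - \frac{5909}{94398}$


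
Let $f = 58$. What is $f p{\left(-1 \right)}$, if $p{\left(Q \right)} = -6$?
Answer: $-348$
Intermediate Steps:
$f p{\left(-1 \right)} = 58 \left(-6\right) = -348$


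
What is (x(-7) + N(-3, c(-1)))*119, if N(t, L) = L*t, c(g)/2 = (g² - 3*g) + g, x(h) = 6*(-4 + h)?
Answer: -9996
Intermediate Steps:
x(h) = -24 + 6*h
c(g) = -4*g + 2*g² (c(g) = 2*((g² - 3*g) + g) = 2*(g² - 2*g) = -4*g + 2*g²)
(x(-7) + N(-3, c(-1)))*119 = ((-24 + 6*(-7)) + (2*(-1)*(-2 - 1))*(-3))*119 = ((-24 - 42) + (2*(-1)*(-3))*(-3))*119 = (-66 + 6*(-3))*119 = (-66 - 18)*119 = -84*119 = -9996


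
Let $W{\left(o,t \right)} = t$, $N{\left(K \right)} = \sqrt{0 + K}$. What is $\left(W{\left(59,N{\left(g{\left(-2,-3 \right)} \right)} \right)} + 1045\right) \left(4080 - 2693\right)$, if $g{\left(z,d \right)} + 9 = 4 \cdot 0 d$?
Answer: $1449415 + 4161 i \approx 1.4494 \cdot 10^{6} + 4161.0 i$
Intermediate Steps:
$g{\left(z,d \right)} = -9$ ($g{\left(z,d \right)} = -9 + 4 \cdot 0 d = -9 + 0 d = -9 + 0 = -9$)
$N{\left(K \right)} = \sqrt{K}$
$\left(W{\left(59,N{\left(g{\left(-2,-3 \right)} \right)} \right)} + 1045\right) \left(4080 - 2693\right) = \left(\sqrt{-9} + 1045\right) \left(4080 - 2693\right) = \left(3 i + 1045\right) 1387 = \left(1045 + 3 i\right) 1387 = 1449415 + 4161 i$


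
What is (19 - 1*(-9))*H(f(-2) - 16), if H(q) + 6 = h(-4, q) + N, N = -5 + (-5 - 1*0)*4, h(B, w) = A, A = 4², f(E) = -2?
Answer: -420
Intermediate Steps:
A = 16
h(B, w) = 16
N = -25 (N = -5 + (-5 + 0)*4 = -5 - 5*4 = -5 - 20 = -25)
H(q) = -15 (H(q) = -6 + (16 - 25) = -6 - 9 = -15)
(19 - 1*(-9))*H(f(-2) - 16) = (19 - 1*(-9))*(-15) = (19 + 9)*(-15) = 28*(-15) = -420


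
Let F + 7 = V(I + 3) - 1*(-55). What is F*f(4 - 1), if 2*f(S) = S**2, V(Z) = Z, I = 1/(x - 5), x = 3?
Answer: 909/4 ≈ 227.25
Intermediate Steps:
I = -1/2 (I = 1/(3 - 5) = 1/(-2) = -1/2 ≈ -0.50000)
F = 101/2 (F = -7 + ((-1/2 + 3) - 1*(-55)) = -7 + (5/2 + 55) = -7 + 115/2 = 101/2 ≈ 50.500)
f(S) = S**2/2
F*f(4 - 1) = 101*((4 - 1)**2/2)/2 = 101*((1/2)*3**2)/2 = 101*((1/2)*9)/2 = (101/2)*(9/2) = 909/4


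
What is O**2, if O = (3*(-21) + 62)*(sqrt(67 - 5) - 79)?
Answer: (79 - sqrt(62))**2 ≈ 5058.9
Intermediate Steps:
O = 79 - sqrt(62) (O = (-63 + 62)*(sqrt(62) - 79) = -(-79 + sqrt(62)) = 79 - sqrt(62) ≈ 71.126)
O**2 = (79 - sqrt(62))**2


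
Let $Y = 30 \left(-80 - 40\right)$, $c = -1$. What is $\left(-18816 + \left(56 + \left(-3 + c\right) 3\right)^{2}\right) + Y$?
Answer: $-20480$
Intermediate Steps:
$Y = -3600$ ($Y = 30 \left(-120\right) = -3600$)
$\left(-18816 + \left(56 + \left(-3 + c\right) 3\right)^{2}\right) + Y = \left(-18816 + \left(56 + \left(-3 - 1\right) 3\right)^{2}\right) - 3600 = \left(-18816 + \left(56 - 12\right)^{2}\right) - 3600 = \left(-18816 + 44^{2}\right) - 3600 = \left(-18816 + 1936\right) - 3600 = -16880 - 3600 = -20480$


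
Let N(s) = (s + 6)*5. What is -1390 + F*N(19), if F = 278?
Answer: 33360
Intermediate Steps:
N(s) = 30 + 5*s (N(s) = (6 + s)*5 = 30 + 5*s)
-1390 + F*N(19) = -1390 + 278*(30 + 5*19) = -1390 + 278*(30 + 95) = -1390 + 278*125 = -1390 + 34750 = 33360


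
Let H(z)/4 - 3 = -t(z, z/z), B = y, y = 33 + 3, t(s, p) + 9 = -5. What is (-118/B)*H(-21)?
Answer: -2006/9 ≈ -222.89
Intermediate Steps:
t(s, p) = -14 (t(s, p) = -9 - 5 = -14)
y = 36
B = 36
H(z) = 68 (H(z) = 12 + 4*(-1*(-14)) = 12 + 4*14 = 12 + 56 = 68)
(-118/B)*H(-21) = -118/36*68 = -118*1/36*68 = -59/18*68 = -2006/9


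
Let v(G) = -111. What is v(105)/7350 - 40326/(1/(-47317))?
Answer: 4674858087863/2450 ≈ 1.9081e+9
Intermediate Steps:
v(105)/7350 - 40326/(1/(-47317)) = -111/7350 - 40326/(1/(-47317)) = -111*1/7350 - 40326/(-1/47317) = -37/2450 - 40326*(-47317) = -37/2450 + 1908105342 = 4674858087863/2450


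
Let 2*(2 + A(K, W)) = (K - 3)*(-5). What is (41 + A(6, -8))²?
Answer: 3969/4 ≈ 992.25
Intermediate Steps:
A(K, W) = 11/2 - 5*K/2 (A(K, W) = -2 + ((K - 3)*(-5))/2 = -2 + ((-3 + K)*(-5))/2 = -2 + (15 - 5*K)/2 = -2 + (15/2 - 5*K/2) = 11/2 - 5*K/2)
(41 + A(6, -8))² = (41 + (11/2 - 5/2*6))² = (41 + (11/2 - 15))² = (41 - 19/2)² = (63/2)² = 3969/4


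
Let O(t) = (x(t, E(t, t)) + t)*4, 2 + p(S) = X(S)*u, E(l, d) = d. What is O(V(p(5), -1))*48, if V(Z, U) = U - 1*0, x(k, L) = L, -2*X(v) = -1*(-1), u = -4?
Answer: -384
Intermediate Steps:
X(v) = -1/2 (X(v) = -(-1)*(-1)/2 = -1/2*1 = -1/2)
p(S) = 0 (p(S) = -2 - 1/2*(-4) = -2 + 2 = 0)
V(Z, U) = U (V(Z, U) = U + 0 = U)
O(t) = 8*t (O(t) = (t + t)*4 = (2*t)*4 = 8*t)
O(V(p(5), -1))*48 = (8*(-1))*48 = -8*48 = -384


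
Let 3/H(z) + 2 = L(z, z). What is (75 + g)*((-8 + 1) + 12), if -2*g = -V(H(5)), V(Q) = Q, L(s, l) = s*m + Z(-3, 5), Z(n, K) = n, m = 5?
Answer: 3003/8 ≈ 375.38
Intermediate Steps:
L(s, l) = -3 + 5*s (L(s, l) = s*5 - 3 = 5*s - 3 = -3 + 5*s)
H(z) = 3/(-5 + 5*z) (H(z) = 3/(-2 + (-3 + 5*z)) = 3/(-5 + 5*z))
g = 3/40 (g = -(-1)*3/(5*(-1 + 5))/2 = -(-1)*(⅗)/4/2 = -(-1)*(⅗)*(¼)/2 = -(-1)*3/(2*20) = -½*(-3/20) = 3/40 ≈ 0.075000)
(75 + g)*((-8 + 1) + 12) = (75 + 3/40)*((-8 + 1) + 12) = 3003*(-7 + 12)/40 = (3003/40)*5 = 3003/8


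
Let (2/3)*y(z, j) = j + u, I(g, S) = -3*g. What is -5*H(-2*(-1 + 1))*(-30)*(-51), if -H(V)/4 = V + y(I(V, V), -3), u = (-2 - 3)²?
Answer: 1009800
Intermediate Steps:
u = 25 (u = (-5)² = 25)
y(z, j) = 75/2 + 3*j/2 (y(z, j) = 3*(j + 25)/2 = 3*(25 + j)/2 = 75/2 + 3*j/2)
H(V) = -132 - 4*V (H(V) = -4*(V + (75/2 + (3/2)*(-3))) = -4*(V + (75/2 - 9/2)) = -4*(V + 33) = -4*(33 + V) = -132 - 4*V)
-5*H(-2*(-1 + 1))*(-30)*(-51) = -5*(-132 - (-8)*(-1 + 1))*(-30)*(-51) = -5*(-132 - (-8)*0)*(-30)*(-51) = -5*(-132 - 4*0)*(-30)*(-51) = -5*(-132 + 0)*(-30)*(-51) = -5*(-132*(-30))*(-51) = -19800*(-51) = -5*(-201960) = 1009800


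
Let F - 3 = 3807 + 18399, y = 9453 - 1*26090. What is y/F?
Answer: -16637/22209 ≈ -0.74911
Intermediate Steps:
y = -16637 (y = 9453 - 26090 = -16637)
F = 22209 (F = 3 + (3807 + 18399) = 3 + 22206 = 22209)
y/F = -16637/22209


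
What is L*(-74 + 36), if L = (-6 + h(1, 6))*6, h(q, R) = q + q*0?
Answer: 1140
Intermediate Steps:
h(q, R) = q (h(q, R) = q + 0 = q)
L = -30 (L = (-6 + 1)*6 = -5*6 = -30)
L*(-74 + 36) = -30*(-74 + 36) = -30*(-38) = 1140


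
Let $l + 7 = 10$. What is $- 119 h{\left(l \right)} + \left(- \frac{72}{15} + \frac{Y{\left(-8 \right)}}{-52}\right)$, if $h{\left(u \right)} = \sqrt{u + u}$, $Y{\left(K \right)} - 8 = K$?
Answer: $- \frac{24}{5} - 119 \sqrt{6} \approx -296.29$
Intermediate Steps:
$l = 3$ ($l = -7 + 10 = 3$)
$Y{\left(K \right)} = 8 + K$
$h{\left(u \right)} = \sqrt{2} \sqrt{u}$ ($h{\left(u \right)} = \sqrt{2 u} = \sqrt{2} \sqrt{u}$)
$- 119 h{\left(l \right)} + \left(- \frac{72}{15} + \frac{Y{\left(-8 \right)}}{-52}\right) = - 119 \sqrt{2} \sqrt{3} - \left(\frac{24}{5} - \frac{8 - 8}{-52}\right) = - 119 \sqrt{6} + \left(\left(-72\right) \frac{1}{15} + 0 \left(- \frac{1}{52}\right)\right) = - 119 \sqrt{6} + \left(- \frac{24}{5} + 0\right) = - 119 \sqrt{6} - \frac{24}{5} = - \frac{24}{5} - 119 \sqrt{6}$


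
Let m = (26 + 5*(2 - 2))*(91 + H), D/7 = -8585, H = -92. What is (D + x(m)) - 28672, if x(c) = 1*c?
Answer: -88793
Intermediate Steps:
D = -60095 (D = 7*(-8585) = -60095)
m = -26 (m = (26 + 5*(2 - 2))*(91 - 92) = (26 + 5*0)*(-1) = (26 + 0)*(-1) = 26*(-1) = -26)
x(c) = c
(D + x(m)) - 28672 = (-60095 - 26) - 28672 = -60121 - 28672 = -88793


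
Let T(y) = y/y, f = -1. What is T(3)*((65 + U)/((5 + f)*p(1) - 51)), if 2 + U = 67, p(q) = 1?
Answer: -130/47 ≈ -2.7660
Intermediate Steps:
T(y) = 1
U = 65 (U = -2 + 67 = 65)
T(3)*((65 + U)/((5 + f)*p(1) - 51)) = 1*((65 + 65)/((5 - 1)*1 - 51)) = 1*(130/(4*1 - 51)) = 1*(130/(4 - 51)) = 1*(130/(-47)) = 1*(130*(-1/47)) = 1*(-130/47) = -130/47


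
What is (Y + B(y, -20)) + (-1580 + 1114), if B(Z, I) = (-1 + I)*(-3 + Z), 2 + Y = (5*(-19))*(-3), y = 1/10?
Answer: -1221/10 ≈ -122.10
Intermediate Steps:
y = ⅒ ≈ 0.10000
Y = 283 (Y = -2 + (5*(-19))*(-3) = -2 - 95*(-3) = -2 + 285 = 283)
(Y + B(y, -20)) + (-1580 + 1114) = (283 + (3 - 1*⅒ - 3*(-20) - 20*⅒)) + (-1580 + 1114) = (283 + (3 - ⅒ + 60 - 2)) - 466 = (283 + 609/10) - 466 = 3439/10 - 466 = -1221/10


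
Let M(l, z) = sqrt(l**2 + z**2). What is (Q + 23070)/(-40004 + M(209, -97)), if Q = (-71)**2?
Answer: -562276222/800133463 - 28111*sqrt(53090)/1600266926 ≈ -0.70678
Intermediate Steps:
Q = 5041
(Q + 23070)/(-40004 + M(209, -97)) = (5041 + 23070)/(-40004 + sqrt(209**2 + (-97)**2)) = 28111/(-40004 + sqrt(43681 + 9409)) = 28111/(-40004 + sqrt(53090))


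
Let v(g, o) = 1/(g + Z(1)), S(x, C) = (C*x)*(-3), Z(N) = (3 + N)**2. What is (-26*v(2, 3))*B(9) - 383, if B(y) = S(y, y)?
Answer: -32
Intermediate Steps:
S(x, C) = -3*C*x
v(g, o) = 1/(16 + g) (v(g, o) = 1/(g + (3 + 1)**2) = 1/(g + 4**2) = 1/(g + 16) = 1/(16 + g))
B(y) = -3*y**2 (B(y) = -3*y*y = -3*y**2)
(-26*v(2, 3))*B(9) - 383 = (-26/(16 + 2))*(-3*9**2) - 383 = (-26/18)*(-3*81) - 383 = -26*1/18*(-243) - 383 = -13/9*(-243) - 383 = 351 - 383 = -32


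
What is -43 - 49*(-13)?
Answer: 594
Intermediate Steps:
-43 - 49*(-13) = -43 + 637 = 594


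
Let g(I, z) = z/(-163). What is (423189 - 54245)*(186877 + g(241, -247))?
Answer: 11238476234912/163 ≈ 6.8948e+10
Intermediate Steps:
g(I, z) = -z/163 (g(I, z) = z*(-1/163) = -z/163)
(423189 - 54245)*(186877 + g(241, -247)) = (423189 - 54245)*(186877 - 1/163*(-247)) = 368944*(186877 + 247/163) = 368944*(30461198/163) = 11238476234912/163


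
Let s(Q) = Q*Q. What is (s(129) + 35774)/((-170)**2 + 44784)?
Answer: 52415/73684 ≈ 0.71135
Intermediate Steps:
s(Q) = Q**2
(s(129) + 35774)/((-170)**2 + 44784) = (129**2 + 35774)/((-170)**2 + 44784) = (16641 + 35774)/(28900 + 44784) = 52415/73684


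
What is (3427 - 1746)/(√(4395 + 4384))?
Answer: 1681*√8779/8779 ≈ 17.941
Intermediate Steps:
(3427 - 1746)/(√(4395 + 4384)) = 1681/(√8779) = 1681*(√8779/8779) = 1681*√8779/8779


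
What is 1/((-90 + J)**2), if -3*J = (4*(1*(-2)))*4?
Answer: 9/56644 ≈ 0.00015889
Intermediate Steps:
J = 32/3 (J = -4*(1*(-2))*4/3 = -4*(-2)*4/3 = -(-8)*4/3 = -1/3*(-32) = 32/3 ≈ 10.667)
1/((-90 + J)**2) = 1/((-90 + 32/3)**2) = 1/((-238/3)**2) = 1/(56644/9) = 9/56644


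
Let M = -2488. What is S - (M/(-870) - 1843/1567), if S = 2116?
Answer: 1441213177/681645 ≈ 2114.3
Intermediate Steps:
S - (M/(-870) - 1843/1567) = 2116 - (-2488/(-870) - 1843/1567) = 2116 - (-2488*(-1/870) - 1843*1/1567) = 2116 - (1244/435 - 1843/1567) = 2116 - 1*1147643/681645 = 2116 - 1147643/681645 = 1441213177/681645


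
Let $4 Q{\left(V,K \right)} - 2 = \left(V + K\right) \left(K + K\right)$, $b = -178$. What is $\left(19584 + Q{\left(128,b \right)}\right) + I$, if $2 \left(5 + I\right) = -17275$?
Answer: $15392$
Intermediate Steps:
$Q{\left(V,K \right)} = \frac{1}{2} + \frac{K \left(K + V\right)}{2}$ ($Q{\left(V,K \right)} = \frac{1}{2} + \frac{\left(V + K\right) \left(K + K\right)}{4} = \frac{1}{2} + \frac{\left(K + V\right) 2 K}{4} = \frac{1}{2} + \frac{2 K \left(K + V\right)}{4} = \frac{1}{2} + \frac{K \left(K + V\right)}{2}$)
$I = - \frac{17285}{2}$ ($I = -5 + \frac{1}{2} \left(-17275\right) = -5 - \frac{17275}{2} = - \frac{17285}{2} \approx -8642.5$)
$\left(19584 + Q{\left(128,b \right)}\right) + I = \left(19584 + \left(\frac{1}{2} + \frac{\left(-178\right)^{2}}{2} + \frac{1}{2} \left(-178\right) 128\right)\right) - \frac{17285}{2} = \left(19584 + \left(\frac{1}{2} + \frac{1}{2} \cdot 31684 - 11392\right)\right) - \frac{17285}{2} = \left(19584 + \left(\frac{1}{2} + 15842 - 11392\right)\right) - \frac{17285}{2} = \left(19584 + \frac{8901}{2}\right) - \frac{17285}{2} = \frac{48069}{2} - \frac{17285}{2} = 15392$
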